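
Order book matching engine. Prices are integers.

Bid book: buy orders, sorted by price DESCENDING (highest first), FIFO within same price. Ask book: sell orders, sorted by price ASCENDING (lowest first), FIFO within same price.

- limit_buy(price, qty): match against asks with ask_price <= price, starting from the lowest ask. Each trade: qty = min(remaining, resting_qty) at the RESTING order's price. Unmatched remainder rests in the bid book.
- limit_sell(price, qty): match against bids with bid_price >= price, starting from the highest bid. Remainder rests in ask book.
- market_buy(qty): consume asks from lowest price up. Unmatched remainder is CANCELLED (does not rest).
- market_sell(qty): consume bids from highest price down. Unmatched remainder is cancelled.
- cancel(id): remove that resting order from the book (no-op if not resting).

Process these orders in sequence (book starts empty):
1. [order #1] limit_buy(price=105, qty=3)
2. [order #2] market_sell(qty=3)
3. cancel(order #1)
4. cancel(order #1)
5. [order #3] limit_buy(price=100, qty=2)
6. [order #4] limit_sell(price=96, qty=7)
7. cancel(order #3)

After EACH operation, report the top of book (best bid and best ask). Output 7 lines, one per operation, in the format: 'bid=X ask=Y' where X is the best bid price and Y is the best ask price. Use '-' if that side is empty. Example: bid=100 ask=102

After op 1 [order #1] limit_buy(price=105, qty=3): fills=none; bids=[#1:3@105] asks=[-]
After op 2 [order #2] market_sell(qty=3): fills=#1x#2:3@105; bids=[-] asks=[-]
After op 3 cancel(order #1): fills=none; bids=[-] asks=[-]
After op 4 cancel(order #1): fills=none; bids=[-] asks=[-]
After op 5 [order #3] limit_buy(price=100, qty=2): fills=none; bids=[#3:2@100] asks=[-]
After op 6 [order #4] limit_sell(price=96, qty=7): fills=#3x#4:2@100; bids=[-] asks=[#4:5@96]
After op 7 cancel(order #3): fills=none; bids=[-] asks=[#4:5@96]

Answer: bid=105 ask=-
bid=- ask=-
bid=- ask=-
bid=- ask=-
bid=100 ask=-
bid=- ask=96
bid=- ask=96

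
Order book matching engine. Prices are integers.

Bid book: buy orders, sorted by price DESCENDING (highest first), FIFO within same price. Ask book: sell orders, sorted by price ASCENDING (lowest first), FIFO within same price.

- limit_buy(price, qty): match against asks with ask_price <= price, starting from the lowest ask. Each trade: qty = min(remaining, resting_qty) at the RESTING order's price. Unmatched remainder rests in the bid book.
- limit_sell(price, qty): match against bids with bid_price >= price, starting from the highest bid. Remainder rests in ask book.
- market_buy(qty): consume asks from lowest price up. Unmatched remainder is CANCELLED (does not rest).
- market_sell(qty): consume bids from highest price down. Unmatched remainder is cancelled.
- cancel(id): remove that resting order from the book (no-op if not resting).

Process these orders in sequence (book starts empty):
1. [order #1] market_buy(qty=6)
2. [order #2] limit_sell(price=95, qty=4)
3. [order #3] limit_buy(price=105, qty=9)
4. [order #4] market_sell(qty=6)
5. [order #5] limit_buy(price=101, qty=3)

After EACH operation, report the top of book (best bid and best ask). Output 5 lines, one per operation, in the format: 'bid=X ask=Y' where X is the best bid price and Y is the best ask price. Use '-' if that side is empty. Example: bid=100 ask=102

Answer: bid=- ask=-
bid=- ask=95
bid=105 ask=-
bid=- ask=-
bid=101 ask=-

Derivation:
After op 1 [order #1] market_buy(qty=6): fills=none; bids=[-] asks=[-]
After op 2 [order #2] limit_sell(price=95, qty=4): fills=none; bids=[-] asks=[#2:4@95]
After op 3 [order #3] limit_buy(price=105, qty=9): fills=#3x#2:4@95; bids=[#3:5@105] asks=[-]
After op 4 [order #4] market_sell(qty=6): fills=#3x#4:5@105; bids=[-] asks=[-]
After op 5 [order #5] limit_buy(price=101, qty=3): fills=none; bids=[#5:3@101] asks=[-]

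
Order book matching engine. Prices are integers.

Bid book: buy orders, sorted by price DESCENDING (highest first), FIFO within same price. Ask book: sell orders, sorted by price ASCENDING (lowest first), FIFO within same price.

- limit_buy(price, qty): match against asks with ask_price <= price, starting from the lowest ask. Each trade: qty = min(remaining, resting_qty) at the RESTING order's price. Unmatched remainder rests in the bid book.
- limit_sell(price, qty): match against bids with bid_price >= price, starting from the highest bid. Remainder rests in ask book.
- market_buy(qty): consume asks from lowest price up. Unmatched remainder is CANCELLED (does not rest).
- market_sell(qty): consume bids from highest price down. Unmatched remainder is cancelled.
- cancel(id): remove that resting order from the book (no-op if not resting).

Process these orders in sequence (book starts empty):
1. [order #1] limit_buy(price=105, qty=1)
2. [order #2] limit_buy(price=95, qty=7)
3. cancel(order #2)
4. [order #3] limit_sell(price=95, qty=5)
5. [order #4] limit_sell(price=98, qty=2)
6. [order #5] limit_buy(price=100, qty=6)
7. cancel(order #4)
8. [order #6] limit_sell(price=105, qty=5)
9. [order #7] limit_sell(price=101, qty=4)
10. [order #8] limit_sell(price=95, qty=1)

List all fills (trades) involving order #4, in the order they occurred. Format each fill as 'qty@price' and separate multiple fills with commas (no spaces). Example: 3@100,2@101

After op 1 [order #1] limit_buy(price=105, qty=1): fills=none; bids=[#1:1@105] asks=[-]
After op 2 [order #2] limit_buy(price=95, qty=7): fills=none; bids=[#1:1@105 #2:7@95] asks=[-]
After op 3 cancel(order #2): fills=none; bids=[#1:1@105] asks=[-]
After op 4 [order #3] limit_sell(price=95, qty=5): fills=#1x#3:1@105; bids=[-] asks=[#3:4@95]
After op 5 [order #4] limit_sell(price=98, qty=2): fills=none; bids=[-] asks=[#3:4@95 #4:2@98]
After op 6 [order #5] limit_buy(price=100, qty=6): fills=#5x#3:4@95 #5x#4:2@98; bids=[-] asks=[-]
After op 7 cancel(order #4): fills=none; bids=[-] asks=[-]
After op 8 [order #6] limit_sell(price=105, qty=5): fills=none; bids=[-] asks=[#6:5@105]
After op 9 [order #7] limit_sell(price=101, qty=4): fills=none; bids=[-] asks=[#7:4@101 #6:5@105]
After op 10 [order #8] limit_sell(price=95, qty=1): fills=none; bids=[-] asks=[#8:1@95 #7:4@101 #6:5@105]

Answer: 2@98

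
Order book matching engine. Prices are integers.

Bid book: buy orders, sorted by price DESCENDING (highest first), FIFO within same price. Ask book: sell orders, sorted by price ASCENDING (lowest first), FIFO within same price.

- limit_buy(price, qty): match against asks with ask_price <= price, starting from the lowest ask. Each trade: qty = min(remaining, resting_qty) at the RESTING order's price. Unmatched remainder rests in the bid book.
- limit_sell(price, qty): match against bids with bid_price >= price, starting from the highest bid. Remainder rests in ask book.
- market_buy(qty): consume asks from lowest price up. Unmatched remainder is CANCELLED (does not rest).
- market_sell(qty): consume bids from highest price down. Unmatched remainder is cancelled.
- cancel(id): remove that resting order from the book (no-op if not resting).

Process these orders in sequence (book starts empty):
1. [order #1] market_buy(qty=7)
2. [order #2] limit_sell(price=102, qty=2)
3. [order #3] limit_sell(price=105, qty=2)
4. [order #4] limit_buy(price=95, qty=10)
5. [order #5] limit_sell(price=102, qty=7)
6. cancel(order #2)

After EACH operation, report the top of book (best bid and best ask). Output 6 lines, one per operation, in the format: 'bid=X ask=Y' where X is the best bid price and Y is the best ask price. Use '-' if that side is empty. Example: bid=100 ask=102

Answer: bid=- ask=-
bid=- ask=102
bid=- ask=102
bid=95 ask=102
bid=95 ask=102
bid=95 ask=102

Derivation:
After op 1 [order #1] market_buy(qty=7): fills=none; bids=[-] asks=[-]
After op 2 [order #2] limit_sell(price=102, qty=2): fills=none; bids=[-] asks=[#2:2@102]
After op 3 [order #3] limit_sell(price=105, qty=2): fills=none; bids=[-] asks=[#2:2@102 #3:2@105]
After op 4 [order #4] limit_buy(price=95, qty=10): fills=none; bids=[#4:10@95] asks=[#2:2@102 #3:2@105]
After op 5 [order #5] limit_sell(price=102, qty=7): fills=none; bids=[#4:10@95] asks=[#2:2@102 #5:7@102 #3:2@105]
After op 6 cancel(order #2): fills=none; bids=[#4:10@95] asks=[#5:7@102 #3:2@105]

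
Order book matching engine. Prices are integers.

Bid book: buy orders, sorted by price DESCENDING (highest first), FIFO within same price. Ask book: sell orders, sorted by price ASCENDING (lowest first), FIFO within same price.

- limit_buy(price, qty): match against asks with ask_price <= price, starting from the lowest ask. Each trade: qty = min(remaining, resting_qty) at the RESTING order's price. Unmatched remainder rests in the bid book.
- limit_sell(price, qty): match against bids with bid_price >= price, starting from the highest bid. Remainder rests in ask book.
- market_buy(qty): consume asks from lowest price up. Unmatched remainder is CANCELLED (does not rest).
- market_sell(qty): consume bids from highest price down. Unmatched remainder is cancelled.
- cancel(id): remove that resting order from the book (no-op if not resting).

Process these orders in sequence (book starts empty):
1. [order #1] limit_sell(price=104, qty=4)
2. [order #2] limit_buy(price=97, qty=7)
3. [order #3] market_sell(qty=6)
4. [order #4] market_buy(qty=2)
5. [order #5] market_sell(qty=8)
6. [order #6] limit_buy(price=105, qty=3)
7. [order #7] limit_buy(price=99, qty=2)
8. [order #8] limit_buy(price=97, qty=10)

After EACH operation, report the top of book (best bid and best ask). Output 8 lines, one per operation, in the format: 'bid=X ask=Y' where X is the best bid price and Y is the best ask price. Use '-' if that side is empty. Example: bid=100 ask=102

Answer: bid=- ask=104
bid=97 ask=104
bid=97 ask=104
bid=97 ask=104
bid=- ask=104
bid=105 ask=-
bid=105 ask=-
bid=105 ask=-

Derivation:
After op 1 [order #1] limit_sell(price=104, qty=4): fills=none; bids=[-] asks=[#1:4@104]
After op 2 [order #2] limit_buy(price=97, qty=7): fills=none; bids=[#2:7@97] asks=[#1:4@104]
After op 3 [order #3] market_sell(qty=6): fills=#2x#3:6@97; bids=[#2:1@97] asks=[#1:4@104]
After op 4 [order #4] market_buy(qty=2): fills=#4x#1:2@104; bids=[#2:1@97] asks=[#1:2@104]
After op 5 [order #5] market_sell(qty=8): fills=#2x#5:1@97; bids=[-] asks=[#1:2@104]
After op 6 [order #6] limit_buy(price=105, qty=3): fills=#6x#1:2@104; bids=[#6:1@105] asks=[-]
After op 7 [order #7] limit_buy(price=99, qty=2): fills=none; bids=[#6:1@105 #7:2@99] asks=[-]
After op 8 [order #8] limit_buy(price=97, qty=10): fills=none; bids=[#6:1@105 #7:2@99 #8:10@97] asks=[-]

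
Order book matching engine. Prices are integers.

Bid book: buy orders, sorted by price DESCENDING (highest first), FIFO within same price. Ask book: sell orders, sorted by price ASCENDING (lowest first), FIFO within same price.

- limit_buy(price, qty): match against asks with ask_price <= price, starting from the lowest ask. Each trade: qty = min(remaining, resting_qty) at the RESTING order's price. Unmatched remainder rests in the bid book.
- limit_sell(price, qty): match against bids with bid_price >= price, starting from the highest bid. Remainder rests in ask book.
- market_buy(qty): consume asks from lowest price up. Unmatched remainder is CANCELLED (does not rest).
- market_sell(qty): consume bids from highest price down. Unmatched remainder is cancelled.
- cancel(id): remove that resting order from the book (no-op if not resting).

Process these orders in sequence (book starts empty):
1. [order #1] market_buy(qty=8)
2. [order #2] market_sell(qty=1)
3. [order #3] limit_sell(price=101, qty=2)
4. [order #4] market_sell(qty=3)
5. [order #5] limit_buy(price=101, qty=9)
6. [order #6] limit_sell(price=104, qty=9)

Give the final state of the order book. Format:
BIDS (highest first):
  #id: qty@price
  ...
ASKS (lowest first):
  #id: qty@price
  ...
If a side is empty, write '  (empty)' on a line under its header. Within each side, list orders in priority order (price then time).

After op 1 [order #1] market_buy(qty=8): fills=none; bids=[-] asks=[-]
After op 2 [order #2] market_sell(qty=1): fills=none; bids=[-] asks=[-]
After op 3 [order #3] limit_sell(price=101, qty=2): fills=none; bids=[-] asks=[#3:2@101]
After op 4 [order #4] market_sell(qty=3): fills=none; bids=[-] asks=[#3:2@101]
After op 5 [order #5] limit_buy(price=101, qty=9): fills=#5x#3:2@101; bids=[#5:7@101] asks=[-]
After op 6 [order #6] limit_sell(price=104, qty=9): fills=none; bids=[#5:7@101] asks=[#6:9@104]

Answer: BIDS (highest first):
  #5: 7@101
ASKS (lowest first):
  #6: 9@104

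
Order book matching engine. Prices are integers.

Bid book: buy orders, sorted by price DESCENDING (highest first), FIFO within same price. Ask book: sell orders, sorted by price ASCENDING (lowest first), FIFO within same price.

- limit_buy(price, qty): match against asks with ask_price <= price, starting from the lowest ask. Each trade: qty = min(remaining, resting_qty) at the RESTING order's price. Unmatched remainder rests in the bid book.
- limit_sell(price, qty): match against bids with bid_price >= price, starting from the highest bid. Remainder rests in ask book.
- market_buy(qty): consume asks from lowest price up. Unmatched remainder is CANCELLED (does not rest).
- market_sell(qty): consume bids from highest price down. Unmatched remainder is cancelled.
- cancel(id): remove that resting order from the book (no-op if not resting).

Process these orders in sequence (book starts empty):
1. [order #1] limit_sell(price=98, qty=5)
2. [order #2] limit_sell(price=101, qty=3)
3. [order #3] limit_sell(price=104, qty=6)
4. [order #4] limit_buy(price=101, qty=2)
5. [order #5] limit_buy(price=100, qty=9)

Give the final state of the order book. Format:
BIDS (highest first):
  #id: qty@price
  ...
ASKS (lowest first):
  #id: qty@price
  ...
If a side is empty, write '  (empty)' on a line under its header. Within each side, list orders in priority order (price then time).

After op 1 [order #1] limit_sell(price=98, qty=5): fills=none; bids=[-] asks=[#1:5@98]
After op 2 [order #2] limit_sell(price=101, qty=3): fills=none; bids=[-] asks=[#1:5@98 #2:3@101]
After op 3 [order #3] limit_sell(price=104, qty=6): fills=none; bids=[-] asks=[#1:5@98 #2:3@101 #3:6@104]
After op 4 [order #4] limit_buy(price=101, qty=2): fills=#4x#1:2@98; bids=[-] asks=[#1:3@98 #2:3@101 #3:6@104]
After op 5 [order #5] limit_buy(price=100, qty=9): fills=#5x#1:3@98; bids=[#5:6@100] asks=[#2:3@101 #3:6@104]

Answer: BIDS (highest first):
  #5: 6@100
ASKS (lowest first):
  #2: 3@101
  #3: 6@104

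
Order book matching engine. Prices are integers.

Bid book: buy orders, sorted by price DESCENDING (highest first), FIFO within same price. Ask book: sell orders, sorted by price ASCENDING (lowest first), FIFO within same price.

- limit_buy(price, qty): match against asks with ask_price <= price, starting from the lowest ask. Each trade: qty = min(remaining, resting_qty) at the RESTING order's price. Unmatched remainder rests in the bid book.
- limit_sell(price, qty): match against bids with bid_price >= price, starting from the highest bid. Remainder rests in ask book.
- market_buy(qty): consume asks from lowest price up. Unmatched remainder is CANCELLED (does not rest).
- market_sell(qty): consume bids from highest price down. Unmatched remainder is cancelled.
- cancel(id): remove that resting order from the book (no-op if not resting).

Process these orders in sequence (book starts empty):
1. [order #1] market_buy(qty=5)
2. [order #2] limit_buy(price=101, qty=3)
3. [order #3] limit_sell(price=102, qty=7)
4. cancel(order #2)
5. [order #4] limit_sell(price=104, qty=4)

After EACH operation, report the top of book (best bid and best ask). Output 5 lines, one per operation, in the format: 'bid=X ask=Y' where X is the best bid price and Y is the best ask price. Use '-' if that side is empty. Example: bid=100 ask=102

Answer: bid=- ask=-
bid=101 ask=-
bid=101 ask=102
bid=- ask=102
bid=- ask=102

Derivation:
After op 1 [order #1] market_buy(qty=5): fills=none; bids=[-] asks=[-]
After op 2 [order #2] limit_buy(price=101, qty=3): fills=none; bids=[#2:3@101] asks=[-]
After op 3 [order #3] limit_sell(price=102, qty=7): fills=none; bids=[#2:3@101] asks=[#3:7@102]
After op 4 cancel(order #2): fills=none; bids=[-] asks=[#3:7@102]
After op 5 [order #4] limit_sell(price=104, qty=4): fills=none; bids=[-] asks=[#3:7@102 #4:4@104]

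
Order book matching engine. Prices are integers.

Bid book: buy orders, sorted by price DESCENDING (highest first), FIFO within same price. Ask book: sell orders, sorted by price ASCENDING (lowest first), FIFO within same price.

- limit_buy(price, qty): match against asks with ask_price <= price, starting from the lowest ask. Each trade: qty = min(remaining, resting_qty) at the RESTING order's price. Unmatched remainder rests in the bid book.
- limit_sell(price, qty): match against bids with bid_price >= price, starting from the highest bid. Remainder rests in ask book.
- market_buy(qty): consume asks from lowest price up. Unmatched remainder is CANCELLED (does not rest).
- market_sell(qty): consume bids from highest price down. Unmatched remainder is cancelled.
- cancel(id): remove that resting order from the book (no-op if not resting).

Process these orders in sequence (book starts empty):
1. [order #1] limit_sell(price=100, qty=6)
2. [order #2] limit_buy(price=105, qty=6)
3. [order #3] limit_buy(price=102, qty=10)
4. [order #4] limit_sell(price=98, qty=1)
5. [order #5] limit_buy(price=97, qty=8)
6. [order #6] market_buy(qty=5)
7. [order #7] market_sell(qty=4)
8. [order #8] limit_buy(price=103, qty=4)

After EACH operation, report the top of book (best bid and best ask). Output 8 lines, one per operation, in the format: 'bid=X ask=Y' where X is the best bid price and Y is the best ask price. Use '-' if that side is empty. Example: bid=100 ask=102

Answer: bid=- ask=100
bid=- ask=-
bid=102 ask=-
bid=102 ask=-
bid=102 ask=-
bid=102 ask=-
bid=102 ask=-
bid=103 ask=-

Derivation:
After op 1 [order #1] limit_sell(price=100, qty=6): fills=none; bids=[-] asks=[#1:6@100]
After op 2 [order #2] limit_buy(price=105, qty=6): fills=#2x#1:6@100; bids=[-] asks=[-]
After op 3 [order #3] limit_buy(price=102, qty=10): fills=none; bids=[#3:10@102] asks=[-]
After op 4 [order #4] limit_sell(price=98, qty=1): fills=#3x#4:1@102; bids=[#3:9@102] asks=[-]
After op 5 [order #5] limit_buy(price=97, qty=8): fills=none; bids=[#3:9@102 #5:8@97] asks=[-]
After op 6 [order #6] market_buy(qty=5): fills=none; bids=[#3:9@102 #5:8@97] asks=[-]
After op 7 [order #7] market_sell(qty=4): fills=#3x#7:4@102; bids=[#3:5@102 #5:8@97] asks=[-]
After op 8 [order #8] limit_buy(price=103, qty=4): fills=none; bids=[#8:4@103 #3:5@102 #5:8@97] asks=[-]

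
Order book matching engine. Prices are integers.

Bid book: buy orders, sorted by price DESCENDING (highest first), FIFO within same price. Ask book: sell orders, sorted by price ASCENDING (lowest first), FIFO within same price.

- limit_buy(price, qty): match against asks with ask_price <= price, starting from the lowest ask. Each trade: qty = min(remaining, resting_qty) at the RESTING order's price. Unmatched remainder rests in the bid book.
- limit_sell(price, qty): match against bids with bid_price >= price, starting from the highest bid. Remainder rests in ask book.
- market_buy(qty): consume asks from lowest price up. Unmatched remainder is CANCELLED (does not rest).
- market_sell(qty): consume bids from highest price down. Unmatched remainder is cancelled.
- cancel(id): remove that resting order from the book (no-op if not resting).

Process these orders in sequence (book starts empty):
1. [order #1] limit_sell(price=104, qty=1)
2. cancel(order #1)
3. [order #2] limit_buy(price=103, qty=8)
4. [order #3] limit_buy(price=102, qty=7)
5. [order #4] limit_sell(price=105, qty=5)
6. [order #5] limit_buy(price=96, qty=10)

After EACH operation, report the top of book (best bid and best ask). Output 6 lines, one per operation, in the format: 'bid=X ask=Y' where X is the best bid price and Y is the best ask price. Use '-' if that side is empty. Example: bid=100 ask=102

After op 1 [order #1] limit_sell(price=104, qty=1): fills=none; bids=[-] asks=[#1:1@104]
After op 2 cancel(order #1): fills=none; bids=[-] asks=[-]
After op 3 [order #2] limit_buy(price=103, qty=8): fills=none; bids=[#2:8@103] asks=[-]
After op 4 [order #3] limit_buy(price=102, qty=7): fills=none; bids=[#2:8@103 #3:7@102] asks=[-]
After op 5 [order #4] limit_sell(price=105, qty=5): fills=none; bids=[#2:8@103 #3:7@102] asks=[#4:5@105]
After op 6 [order #5] limit_buy(price=96, qty=10): fills=none; bids=[#2:8@103 #3:7@102 #5:10@96] asks=[#4:5@105]

Answer: bid=- ask=104
bid=- ask=-
bid=103 ask=-
bid=103 ask=-
bid=103 ask=105
bid=103 ask=105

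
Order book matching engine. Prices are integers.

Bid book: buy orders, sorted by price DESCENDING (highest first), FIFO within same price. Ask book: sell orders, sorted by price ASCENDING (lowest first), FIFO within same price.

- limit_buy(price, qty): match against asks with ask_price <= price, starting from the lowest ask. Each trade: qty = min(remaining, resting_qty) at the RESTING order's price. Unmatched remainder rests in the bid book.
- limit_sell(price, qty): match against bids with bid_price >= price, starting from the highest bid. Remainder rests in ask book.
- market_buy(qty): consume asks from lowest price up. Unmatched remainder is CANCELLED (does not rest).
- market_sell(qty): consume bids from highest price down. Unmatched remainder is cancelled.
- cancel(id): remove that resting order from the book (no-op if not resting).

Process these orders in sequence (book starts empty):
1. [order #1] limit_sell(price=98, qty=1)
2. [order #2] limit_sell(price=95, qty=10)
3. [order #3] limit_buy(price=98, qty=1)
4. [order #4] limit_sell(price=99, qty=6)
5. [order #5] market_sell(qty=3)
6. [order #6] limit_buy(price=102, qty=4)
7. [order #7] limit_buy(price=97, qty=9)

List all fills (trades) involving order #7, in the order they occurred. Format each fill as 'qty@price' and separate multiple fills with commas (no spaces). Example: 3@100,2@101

After op 1 [order #1] limit_sell(price=98, qty=1): fills=none; bids=[-] asks=[#1:1@98]
After op 2 [order #2] limit_sell(price=95, qty=10): fills=none; bids=[-] asks=[#2:10@95 #1:1@98]
After op 3 [order #3] limit_buy(price=98, qty=1): fills=#3x#2:1@95; bids=[-] asks=[#2:9@95 #1:1@98]
After op 4 [order #4] limit_sell(price=99, qty=6): fills=none; bids=[-] asks=[#2:9@95 #1:1@98 #4:6@99]
After op 5 [order #5] market_sell(qty=3): fills=none; bids=[-] asks=[#2:9@95 #1:1@98 #4:6@99]
After op 6 [order #6] limit_buy(price=102, qty=4): fills=#6x#2:4@95; bids=[-] asks=[#2:5@95 #1:1@98 #4:6@99]
After op 7 [order #7] limit_buy(price=97, qty=9): fills=#7x#2:5@95; bids=[#7:4@97] asks=[#1:1@98 #4:6@99]

Answer: 5@95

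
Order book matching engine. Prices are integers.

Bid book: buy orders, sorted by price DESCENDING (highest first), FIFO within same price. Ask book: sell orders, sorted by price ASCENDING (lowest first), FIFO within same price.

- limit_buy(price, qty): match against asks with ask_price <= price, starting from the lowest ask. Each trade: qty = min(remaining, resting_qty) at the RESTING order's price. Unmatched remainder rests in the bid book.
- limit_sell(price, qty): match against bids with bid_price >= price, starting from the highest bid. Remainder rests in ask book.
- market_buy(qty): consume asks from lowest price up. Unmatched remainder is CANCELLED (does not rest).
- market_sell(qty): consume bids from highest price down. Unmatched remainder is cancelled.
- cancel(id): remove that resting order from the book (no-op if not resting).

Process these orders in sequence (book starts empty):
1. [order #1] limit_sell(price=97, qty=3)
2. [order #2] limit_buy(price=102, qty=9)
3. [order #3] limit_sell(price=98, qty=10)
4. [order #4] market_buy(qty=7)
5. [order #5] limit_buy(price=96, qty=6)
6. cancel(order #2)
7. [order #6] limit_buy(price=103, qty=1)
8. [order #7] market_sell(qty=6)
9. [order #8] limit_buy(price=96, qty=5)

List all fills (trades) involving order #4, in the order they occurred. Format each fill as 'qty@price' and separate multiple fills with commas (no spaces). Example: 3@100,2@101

Answer: 4@98

Derivation:
After op 1 [order #1] limit_sell(price=97, qty=3): fills=none; bids=[-] asks=[#1:3@97]
After op 2 [order #2] limit_buy(price=102, qty=9): fills=#2x#1:3@97; bids=[#2:6@102] asks=[-]
After op 3 [order #3] limit_sell(price=98, qty=10): fills=#2x#3:6@102; bids=[-] asks=[#3:4@98]
After op 4 [order #4] market_buy(qty=7): fills=#4x#3:4@98; bids=[-] asks=[-]
After op 5 [order #5] limit_buy(price=96, qty=6): fills=none; bids=[#5:6@96] asks=[-]
After op 6 cancel(order #2): fills=none; bids=[#5:6@96] asks=[-]
After op 7 [order #6] limit_buy(price=103, qty=1): fills=none; bids=[#6:1@103 #5:6@96] asks=[-]
After op 8 [order #7] market_sell(qty=6): fills=#6x#7:1@103 #5x#7:5@96; bids=[#5:1@96] asks=[-]
After op 9 [order #8] limit_buy(price=96, qty=5): fills=none; bids=[#5:1@96 #8:5@96] asks=[-]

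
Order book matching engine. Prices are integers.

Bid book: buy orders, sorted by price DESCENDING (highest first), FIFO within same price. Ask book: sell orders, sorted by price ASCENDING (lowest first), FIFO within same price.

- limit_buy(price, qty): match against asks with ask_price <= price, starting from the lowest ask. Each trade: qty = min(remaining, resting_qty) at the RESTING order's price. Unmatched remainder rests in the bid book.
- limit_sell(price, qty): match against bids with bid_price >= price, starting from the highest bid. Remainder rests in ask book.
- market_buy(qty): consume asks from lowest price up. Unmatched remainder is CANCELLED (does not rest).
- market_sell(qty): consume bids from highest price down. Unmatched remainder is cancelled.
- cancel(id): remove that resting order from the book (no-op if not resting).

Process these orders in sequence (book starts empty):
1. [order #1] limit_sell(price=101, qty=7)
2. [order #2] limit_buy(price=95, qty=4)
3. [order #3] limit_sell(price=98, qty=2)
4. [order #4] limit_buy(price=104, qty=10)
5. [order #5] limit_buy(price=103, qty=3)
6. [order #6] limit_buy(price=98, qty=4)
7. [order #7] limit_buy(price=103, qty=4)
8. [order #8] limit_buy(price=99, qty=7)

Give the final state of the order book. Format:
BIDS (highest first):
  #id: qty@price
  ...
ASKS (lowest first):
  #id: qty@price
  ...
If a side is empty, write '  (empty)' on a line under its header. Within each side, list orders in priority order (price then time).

After op 1 [order #1] limit_sell(price=101, qty=7): fills=none; bids=[-] asks=[#1:7@101]
After op 2 [order #2] limit_buy(price=95, qty=4): fills=none; bids=[#2:4@95] asks=[#1:7@101]
After op 3 [order #3] limit_sell(price=98, qty=2): fills=none; bids=[#2:4@95] asks=[#3:2@98 #1:7@101]
After op 4 [order #4] limit_buy(price=104, qty=10): fills=#4x#3:2@98 #4x#1:7@101; bids=[#4:1@104 #2:4@95] asks=[-]
After op 5 [order #5] limit_buy(price=103, qty=3): fills=none; bids=[#4:1@104 #5:3@103 #2:4@95] asks=[-]
After op 6 [order #6] limit_buy(price=98, qty=4): fills=none; bids=[#4:1@104 #5:3@103 #6:4@98 #2:4@95] asks=[-]
After op 7 [order #7] limit_buy(price=103, qty=4): fills=none; bids=[#4:1@104 #5:3@103 #7:4@103 #6:4@98 #2:4@95] asks=[-]
After op 8 [order #8] limit_buy(price=99, qty=7): fills=none; bids=[#4:1@104 #5:3@103 #7:4@103 #8:7@99 #6:4@98 #2:4@95] asks=[-]

Answer: BIDS (highest first):
  #4: 1@104
  #5: 3@103
  #7: 4@103
  #8: 7@99
  #6: 4@98
  #2: 4@95
ASKS (lowest first):
  (empty)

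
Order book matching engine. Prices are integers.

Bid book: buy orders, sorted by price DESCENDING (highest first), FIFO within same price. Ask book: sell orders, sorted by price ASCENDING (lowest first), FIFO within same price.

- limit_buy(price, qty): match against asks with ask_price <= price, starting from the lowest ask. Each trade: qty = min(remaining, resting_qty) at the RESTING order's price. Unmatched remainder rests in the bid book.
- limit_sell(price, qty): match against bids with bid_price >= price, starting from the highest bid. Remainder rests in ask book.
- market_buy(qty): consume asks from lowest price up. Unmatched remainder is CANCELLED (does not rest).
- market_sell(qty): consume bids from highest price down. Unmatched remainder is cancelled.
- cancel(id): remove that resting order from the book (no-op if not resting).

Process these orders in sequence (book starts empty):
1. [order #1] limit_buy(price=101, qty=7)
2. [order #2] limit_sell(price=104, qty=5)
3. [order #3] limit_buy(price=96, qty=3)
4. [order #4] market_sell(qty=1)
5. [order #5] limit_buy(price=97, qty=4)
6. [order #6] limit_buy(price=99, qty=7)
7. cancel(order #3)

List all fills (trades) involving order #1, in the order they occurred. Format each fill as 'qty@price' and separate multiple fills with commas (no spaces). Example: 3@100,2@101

After op 1 [order #1] limit_buy(price=101, qty=7): fills=none; bids=[#1:7@101] asks=[-]
After op 2 [order #2] limit_sell(price=104, qty=5): fills=none; bids=[#1:7@101] asks=[#2:5@104]
After op 3 [order #3] limit_buy(price=96, qty=3): fills=none; bids=[#1:7@101 #3:3@96] asks=[#2:5@104]
After op 4 [order #4] market_sell(qty=1): fills=#1x#4:1@101; bids=[#1:6@101 #3:3@96] asks=[#2:5@104]
After op 5 [order #5] limit_buy(price=97, qty=4): fills=none; bids=[#1:6@101 #5:4@97 #3:3@96] asks=[#2:5@104]
After op 6 [order #6] limit_buy(price=99, qty=7): fills=none; bids=[#1:6@101 #6:7@99 #5:4@97 #3:3@96] asks=[#2:5@104]
After op 7 cancel(order #3): fills=none; bids=[#1:6@101 #6:7@99 #5:4@97] asks=[#2:5@104]

Answer: 1@101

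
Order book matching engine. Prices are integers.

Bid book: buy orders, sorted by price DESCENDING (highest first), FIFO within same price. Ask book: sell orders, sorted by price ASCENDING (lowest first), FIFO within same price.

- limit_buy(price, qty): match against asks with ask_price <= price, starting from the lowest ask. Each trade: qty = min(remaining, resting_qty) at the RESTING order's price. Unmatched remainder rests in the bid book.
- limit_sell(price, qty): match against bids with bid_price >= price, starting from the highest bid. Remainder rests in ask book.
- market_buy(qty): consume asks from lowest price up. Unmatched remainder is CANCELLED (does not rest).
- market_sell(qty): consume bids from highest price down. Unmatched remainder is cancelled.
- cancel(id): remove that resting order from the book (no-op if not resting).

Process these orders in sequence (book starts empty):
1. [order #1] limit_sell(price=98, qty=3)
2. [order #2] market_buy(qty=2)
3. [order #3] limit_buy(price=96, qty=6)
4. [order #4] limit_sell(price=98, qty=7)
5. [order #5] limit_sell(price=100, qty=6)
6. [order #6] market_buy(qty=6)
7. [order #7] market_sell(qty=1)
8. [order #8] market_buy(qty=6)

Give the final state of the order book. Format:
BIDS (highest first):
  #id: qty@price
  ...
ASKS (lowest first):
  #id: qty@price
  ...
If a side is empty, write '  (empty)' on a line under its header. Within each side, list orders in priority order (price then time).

After op 1 [order #1] limit_sell(price=98, qty=3): fills=none; bids=[-] asks=[#1:3@98]
After op 2 [order #2] market_buy(qty=2): fills=#2x#1:2@98; bids=[-] asks=[#1:1@98]
After op 3 [order #3] limit_buy(price=96, qty=6): fills=none; bids=[#3:6@96] asks=[#1:1@98]
After op 4 [order #4] limit_sell(price=98, qty=7): fills=none; bids=[#3:6@96] asks=[#1:1@98 #4:7@98]
After op 5 [order #5] limit_sell(price=100, qty=6): fills=none; bids=[#3:6@96] asks=[#1:1@98 #4:7@98 #5:6@100]
After op 6 [order #6] market_buy(qty=6): fills=#6x#1:1@98 #6x#4:5@98; bids=[#3:6@96] asks=[#4:2@98 #5:6@100]
After op 7 [order #7] market_sell(qty=1): fills=#3x#7:1@96; bids=[#3:5@96] asks=[#4:2@98 #5:6@100]
After op 8 [order #8] market_buy(qty=6): fills=#8x#4:2@98 #8x#5:4@100; bids=[#3:5@96] asks=[#5:2@100]

Answer: BIDS (highest first):
  #3: 5@96
ASKS (lowest first):
  #5: 2@100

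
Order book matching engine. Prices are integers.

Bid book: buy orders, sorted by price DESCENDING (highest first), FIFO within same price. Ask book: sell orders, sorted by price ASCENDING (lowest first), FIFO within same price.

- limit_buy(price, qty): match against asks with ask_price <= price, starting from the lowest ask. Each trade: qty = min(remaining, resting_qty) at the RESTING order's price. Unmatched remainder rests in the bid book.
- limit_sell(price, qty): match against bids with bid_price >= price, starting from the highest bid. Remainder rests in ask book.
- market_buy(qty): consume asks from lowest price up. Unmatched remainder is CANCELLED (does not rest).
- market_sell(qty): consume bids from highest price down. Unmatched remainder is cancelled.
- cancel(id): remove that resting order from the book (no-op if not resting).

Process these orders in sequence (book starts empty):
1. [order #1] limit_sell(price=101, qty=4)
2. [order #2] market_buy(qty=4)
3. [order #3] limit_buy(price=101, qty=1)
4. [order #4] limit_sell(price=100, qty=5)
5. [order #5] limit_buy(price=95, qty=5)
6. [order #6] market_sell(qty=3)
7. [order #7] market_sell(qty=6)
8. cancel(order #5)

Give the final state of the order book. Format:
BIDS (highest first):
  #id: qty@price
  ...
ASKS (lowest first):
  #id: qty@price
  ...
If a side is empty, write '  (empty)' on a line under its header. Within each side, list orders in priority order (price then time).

Answer: BIDS (highest first):
  (empty)
ASKS (lowest first):
  #4: 4@100

Derivation:
After op 1 [order #1] limit_sell(price=101, qty=4): fills=none; bids=[-] asks=[#1:4@101]
After op 2 [order #2] market_buy(qty=4): fills=#2x#1:4@101; bids=[-] asks=[-]
After op 3 [order #3] limit_buy(price=101, qty=1): fills=none; bids=[#3:1@101] asks=[-]
After op 4 [order #4] limit_sell(price=100, qty=5): fills=#3x#4:1@101; bids=[-] asks=[#4:4@100]
After op 5 [order #5] limit_buy(price=95, qty=5): fills=none; bids=[#5:5@95] asks=[#4:4@100]
After op 6 [order #6] market_sell(qty=3): fills=#5x#6:3@95; bids=[#5:2@95] asks=[#4:4@100]
After op 7 [order #7] market_sell(qty=6): fills=#5x#7:2@95; bids=[-] asks=[#4:4@100]
After op 8 cancel(order #5): fills=none; bids=[-] asks=[#4:4@100]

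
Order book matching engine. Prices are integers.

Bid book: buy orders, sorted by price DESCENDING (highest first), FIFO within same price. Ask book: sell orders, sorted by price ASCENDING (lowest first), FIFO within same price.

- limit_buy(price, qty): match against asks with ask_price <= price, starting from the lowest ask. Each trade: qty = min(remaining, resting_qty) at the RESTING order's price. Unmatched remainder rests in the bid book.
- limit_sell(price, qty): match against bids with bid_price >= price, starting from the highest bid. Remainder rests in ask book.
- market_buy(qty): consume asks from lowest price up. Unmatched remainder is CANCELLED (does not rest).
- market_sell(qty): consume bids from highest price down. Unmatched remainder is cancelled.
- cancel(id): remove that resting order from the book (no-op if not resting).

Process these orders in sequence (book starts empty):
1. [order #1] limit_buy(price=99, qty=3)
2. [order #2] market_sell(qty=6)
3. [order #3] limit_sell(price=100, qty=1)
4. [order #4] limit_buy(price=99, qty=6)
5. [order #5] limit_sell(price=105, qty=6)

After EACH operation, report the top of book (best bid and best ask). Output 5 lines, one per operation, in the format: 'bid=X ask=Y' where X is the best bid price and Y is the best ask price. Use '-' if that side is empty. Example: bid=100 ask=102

After op 1 [order #1] limit_buy(price=99, qty=3): fills=none; bids=[#1:3@99] asks=[-]
After op 2 [order #2] market_sell(qty=6): fills=#1x#2:3@99; bids=[-] asks=[-]
After op 3 [order #3] limit_sell(price=100, qty=1): fills=none; bids=[-] asks=[#3:1@100]
After op 4 [order #4] limit_buy(price=99, qty=6): fills=none; bids=[#4:6@99] asks=[#3:1@100]
After op 5 [order #5] limit_sell(price=105, qty=6): fills=none; bids=[#4:6@99] asks=[#3:1@100 #5:6@105]

Answer: bid=99 ask=-
bid=- ask=-
bid=- ask=100
bid=99 ask=100
bid=99 ask=100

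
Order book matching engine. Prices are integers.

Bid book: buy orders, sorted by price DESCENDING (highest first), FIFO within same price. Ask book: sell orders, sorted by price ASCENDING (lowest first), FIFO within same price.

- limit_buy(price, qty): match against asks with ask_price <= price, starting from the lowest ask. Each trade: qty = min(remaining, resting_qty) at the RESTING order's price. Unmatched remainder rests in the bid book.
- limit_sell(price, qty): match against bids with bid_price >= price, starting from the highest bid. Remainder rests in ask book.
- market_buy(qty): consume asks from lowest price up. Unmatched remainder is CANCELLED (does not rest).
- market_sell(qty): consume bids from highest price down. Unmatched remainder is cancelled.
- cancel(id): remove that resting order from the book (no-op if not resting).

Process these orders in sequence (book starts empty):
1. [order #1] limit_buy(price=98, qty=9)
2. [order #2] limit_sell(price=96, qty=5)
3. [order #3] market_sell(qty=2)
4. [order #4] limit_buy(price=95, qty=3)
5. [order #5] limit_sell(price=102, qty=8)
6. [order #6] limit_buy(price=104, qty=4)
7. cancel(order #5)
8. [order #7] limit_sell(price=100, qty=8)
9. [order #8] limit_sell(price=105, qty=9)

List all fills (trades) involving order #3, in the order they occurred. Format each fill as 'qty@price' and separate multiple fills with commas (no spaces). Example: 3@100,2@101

Answer: 2@98

Derivation:
After op 1 [order #1] limit_buy(price=98, qty=9): fills=none; bids=[#1:9@98] asks=[-]
After op 2 [order #2] limit_sell(price=96, qty=5): fills=#1x#2:5@98; bids=[#1:4@98] asks=[-]
After op 3 [order #3] market_sell(qty=2): fills=#1x#3:2@98; bids=[#1:2@98] asks=[-]
After op 4 [order #4] limit_buy(price=95, qty=3): fills=none; bids=[#1:2@98 #4:3@95] asks=[-]
After op 5 [order #5] limit_sell(price=102, qty=8): fills=none; bids=[#1:2@98 #4:3@95] asks=[#5:8@102]
After op 6 [order #6] limit_buy(price=104, qty=4): fills=#6x#5:4@102; bids=[#1:2@98 #4:3@95] asks=[#5:4@102]
After op 7 cancel(order #5): fills=none; bids=[#1:2@98 #4:3@95] asks=[-]
After op 8 [order #7] limit_sell(price=100, qty=8): fills=none; bids=[#1:2@98 #4:3@95] asks=[#7:8@100]
After op 9 [order #8] limit_sell(price=105, qty=9): fills=none; bids=[#1:2@98 #4:3@95] asks=[#7:8@100 #8:9@105]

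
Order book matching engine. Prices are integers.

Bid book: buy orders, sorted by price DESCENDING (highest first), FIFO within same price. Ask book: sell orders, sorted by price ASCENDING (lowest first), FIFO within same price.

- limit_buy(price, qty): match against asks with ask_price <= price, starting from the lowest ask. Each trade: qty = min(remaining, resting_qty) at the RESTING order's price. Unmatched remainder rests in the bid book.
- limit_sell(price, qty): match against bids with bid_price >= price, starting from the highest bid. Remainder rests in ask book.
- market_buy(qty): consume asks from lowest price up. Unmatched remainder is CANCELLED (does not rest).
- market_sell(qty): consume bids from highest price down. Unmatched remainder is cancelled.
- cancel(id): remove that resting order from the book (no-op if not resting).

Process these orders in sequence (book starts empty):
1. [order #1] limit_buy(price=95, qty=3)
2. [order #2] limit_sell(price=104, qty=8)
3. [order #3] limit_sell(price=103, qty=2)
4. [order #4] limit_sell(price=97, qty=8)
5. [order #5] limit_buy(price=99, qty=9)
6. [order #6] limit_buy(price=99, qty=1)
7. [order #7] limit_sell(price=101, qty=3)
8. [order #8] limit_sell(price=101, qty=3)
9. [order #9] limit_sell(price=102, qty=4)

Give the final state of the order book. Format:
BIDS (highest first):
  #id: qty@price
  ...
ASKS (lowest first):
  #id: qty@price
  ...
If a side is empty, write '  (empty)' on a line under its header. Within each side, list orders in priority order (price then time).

Answer: BIDS (highest first):
  #5: 1@99
  #6: 1@99
  #1: 3@95
ASKS (lowest first):
  #7: 3@101
  #8: 3@101
  #9: 4@102
  #3: 2@103
  #2: 8@104

Derivation:
After op 1 [order #1] limit_buy(price=95, qty=3): fills=none; bids=[#1:3@95] asks=[-]
After op 2 [order #2] limit_sell(price=104, qty=8): fills=none; bids=[#1:3@95] asks=[#2:8@104]
After op 3 [order #3] limit_sell(price=103, qty=2): fills=none; bids=[#1:3@95] asks=[#3:2@103 #2:8@104]
After op 4 [order #4] limit_sell(price=97, qty=8): fills=none; bids=[#1:3@95] asks=[#4:8@97 #3:2@103 #2:8@104]
After op 5 [order #5] limit_buy(price=99, qty=9): fills=#5x#4:8@97; bids=[#5:1@99 #1:3@95] asks=[#3:2@103 #2:8@104]
After op 6 [order #6] limit_buy(price=99, qty=1): fills=none; bids=[#5:1@99 #6:1@99 #1:3@95] asks=[#3:2@103 #2:8@104]
After op 7 [order #7] limit_sell(price=101, qty=3): fills=none; bids=[#5:1@99 #6:1@99 #1:3@95] asks=[#7:3@101 #3:2@103 #2:8@104]
After op 8 [order #8] limit_sell(price=101, qty=3): fills=none; bids=[#5:1@99 #6:1@99 #1:3@95] asks=[#7:3@101 #8:3@101 #3:2@103 #2:8@104]
After op 9 [order #9] limit_sell(price=102, qty=4): fills=none; bids=[#5:1@99 #6:1@99 #1:3@95] asks=[#7:3@101 #8:3@101 #9:4@102 #3:2@103 #2:8@104]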